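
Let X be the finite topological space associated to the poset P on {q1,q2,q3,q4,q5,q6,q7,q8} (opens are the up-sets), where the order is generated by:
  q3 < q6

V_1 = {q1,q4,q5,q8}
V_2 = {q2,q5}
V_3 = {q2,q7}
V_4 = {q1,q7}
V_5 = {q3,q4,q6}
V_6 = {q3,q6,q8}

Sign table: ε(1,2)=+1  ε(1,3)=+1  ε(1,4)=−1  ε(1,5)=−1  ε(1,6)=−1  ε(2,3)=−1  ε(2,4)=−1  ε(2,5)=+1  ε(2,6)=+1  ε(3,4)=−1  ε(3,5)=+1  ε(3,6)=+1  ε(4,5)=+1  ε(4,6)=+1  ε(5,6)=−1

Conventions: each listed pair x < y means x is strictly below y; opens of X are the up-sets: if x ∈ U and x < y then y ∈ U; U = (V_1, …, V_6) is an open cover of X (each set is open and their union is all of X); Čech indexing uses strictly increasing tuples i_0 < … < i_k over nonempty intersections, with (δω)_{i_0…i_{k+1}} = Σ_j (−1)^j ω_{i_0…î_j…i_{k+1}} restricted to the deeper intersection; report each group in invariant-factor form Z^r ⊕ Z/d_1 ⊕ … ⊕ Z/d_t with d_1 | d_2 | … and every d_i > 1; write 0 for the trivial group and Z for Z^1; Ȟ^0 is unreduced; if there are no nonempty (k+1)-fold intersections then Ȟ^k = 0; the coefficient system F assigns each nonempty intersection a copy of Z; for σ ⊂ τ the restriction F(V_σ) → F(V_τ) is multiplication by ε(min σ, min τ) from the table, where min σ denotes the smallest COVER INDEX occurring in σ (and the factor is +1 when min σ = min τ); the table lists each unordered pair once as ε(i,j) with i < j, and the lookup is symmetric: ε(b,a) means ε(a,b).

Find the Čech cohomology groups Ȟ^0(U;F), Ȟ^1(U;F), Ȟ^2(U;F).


Ȟ^0 = 0, Ȟ^1 = Z ⊕ Z/2, Ȟ^2 = 0

cover nerve:
  V12={q5} V14={q1} V15={q4} V16={q8} V23={q2} V34={q7} V56={q3,q6}
C dims 6,7; δ0: rk 6, SNF 1^5·2
Ȟ^0: (6−6)−0=0 ⇒ 0
Ȟ^1: (7−0)−6=1 plus torsion [2] ⇒ Z ⊕ Z/2
Ȟ^2: (0−0)−0=0 ⇒ 0


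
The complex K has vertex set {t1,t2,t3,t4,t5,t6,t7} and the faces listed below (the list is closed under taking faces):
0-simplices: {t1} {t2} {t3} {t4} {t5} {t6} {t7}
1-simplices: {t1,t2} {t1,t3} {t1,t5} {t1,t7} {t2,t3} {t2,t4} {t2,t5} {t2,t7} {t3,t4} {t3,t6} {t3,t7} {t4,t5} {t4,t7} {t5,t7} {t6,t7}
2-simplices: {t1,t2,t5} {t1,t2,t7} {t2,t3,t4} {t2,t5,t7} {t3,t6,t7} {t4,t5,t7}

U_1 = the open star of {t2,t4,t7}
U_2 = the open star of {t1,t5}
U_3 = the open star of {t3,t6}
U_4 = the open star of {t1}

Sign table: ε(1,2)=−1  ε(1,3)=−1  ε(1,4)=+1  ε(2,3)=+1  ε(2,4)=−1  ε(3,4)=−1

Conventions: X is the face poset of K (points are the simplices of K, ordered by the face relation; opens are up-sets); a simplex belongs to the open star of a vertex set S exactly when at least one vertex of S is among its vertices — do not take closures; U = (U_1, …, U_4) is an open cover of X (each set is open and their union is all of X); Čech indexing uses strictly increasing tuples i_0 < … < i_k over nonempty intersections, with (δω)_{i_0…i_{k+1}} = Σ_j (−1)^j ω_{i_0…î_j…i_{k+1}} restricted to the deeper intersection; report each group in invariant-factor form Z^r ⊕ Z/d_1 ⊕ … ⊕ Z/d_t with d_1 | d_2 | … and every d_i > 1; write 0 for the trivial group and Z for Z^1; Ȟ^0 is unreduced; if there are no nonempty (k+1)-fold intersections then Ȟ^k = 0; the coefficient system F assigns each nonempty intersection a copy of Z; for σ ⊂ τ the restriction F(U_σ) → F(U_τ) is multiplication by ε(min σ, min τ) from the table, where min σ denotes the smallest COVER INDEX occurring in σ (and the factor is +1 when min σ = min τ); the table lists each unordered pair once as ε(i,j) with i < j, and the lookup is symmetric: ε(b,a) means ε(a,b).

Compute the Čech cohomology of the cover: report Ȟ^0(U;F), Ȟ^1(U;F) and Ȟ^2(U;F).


nonempty overlaps:
  U1={{t2},{t4},{t7},{t1,t2},{t1,t7},{t2,t3},{t2,t4},{t2,t5},{t2,t7},{t3,t4},{t3,t7},{t4,t5},{t4,t7},{t5,t7},{t6,t7},{t1,t2,t5},{t1,t2,t7},{t2,t3,t4},{t2,t5,t7},{t3,t6,t7},{t4,t5,t7}} U2={{t1},{t5},{t1,t2},{t1,t3},{t1,t5},{t1,t7},{t2,t5},{t4,t5},{t5,t7},{t1,t2,t5},{t1,t2,t7},{t2,t5,t7},{t4,t5,t7}} U3={{t3},{t6},{t1,t3},{t2,t3},{t3,t4},{t3,t6},{t3,t7},{t6,t7},{t2,t3,t4},{t3,t6,t7}} U4={{t1},{t1,t2},{t1,t3},{t1,t5},{t1,t7},{t1,t2,t5},{t1,t2,t7}}
  U12={{t1,t2},{t1,t7},{t2,t5},{t4,t5},{t5,t7},{t1,t2,t5},{t1,t2,t7},{t2,t5,t7},{t4,t5,t7}} U13={{t2,t3},{t3,t4},{t3,t7},{t6,t7},{t2,t3,t4},{t3,t6,t7}} U14={{t1,t2},{t1,t7},{t1,t2,t5},{t1,t2,t7}} U23={{t1,t3}} U24={{t1},{t1,t2},{t1,t3},{t1,t5},{t1,t7},{t1,t2,t5},{t1,t2,t7}} U34={{t1,t3}}
  U124={{t1,t2},{t1,t7},{t1,t2,t5},{t1,t2,t7}} U234={{t1,t3}}
C dims 4,6,2; δ0: rk 3, SNF 1^3; δ1: rk 2, SNF 1^2
degree 0: 4−3−0 = 1 → Ȟ^0 ≅ Z
degree 1: 6−2−3 = 1 → Ȟ^1 ≅ Z
degree 2: 2−0−2 = 0 → Ȟ^2 ≅ 0

Ȟ^0 ≅ Z, Ȟ^1 ≅ Z, Ȟ^2 ≅ 0


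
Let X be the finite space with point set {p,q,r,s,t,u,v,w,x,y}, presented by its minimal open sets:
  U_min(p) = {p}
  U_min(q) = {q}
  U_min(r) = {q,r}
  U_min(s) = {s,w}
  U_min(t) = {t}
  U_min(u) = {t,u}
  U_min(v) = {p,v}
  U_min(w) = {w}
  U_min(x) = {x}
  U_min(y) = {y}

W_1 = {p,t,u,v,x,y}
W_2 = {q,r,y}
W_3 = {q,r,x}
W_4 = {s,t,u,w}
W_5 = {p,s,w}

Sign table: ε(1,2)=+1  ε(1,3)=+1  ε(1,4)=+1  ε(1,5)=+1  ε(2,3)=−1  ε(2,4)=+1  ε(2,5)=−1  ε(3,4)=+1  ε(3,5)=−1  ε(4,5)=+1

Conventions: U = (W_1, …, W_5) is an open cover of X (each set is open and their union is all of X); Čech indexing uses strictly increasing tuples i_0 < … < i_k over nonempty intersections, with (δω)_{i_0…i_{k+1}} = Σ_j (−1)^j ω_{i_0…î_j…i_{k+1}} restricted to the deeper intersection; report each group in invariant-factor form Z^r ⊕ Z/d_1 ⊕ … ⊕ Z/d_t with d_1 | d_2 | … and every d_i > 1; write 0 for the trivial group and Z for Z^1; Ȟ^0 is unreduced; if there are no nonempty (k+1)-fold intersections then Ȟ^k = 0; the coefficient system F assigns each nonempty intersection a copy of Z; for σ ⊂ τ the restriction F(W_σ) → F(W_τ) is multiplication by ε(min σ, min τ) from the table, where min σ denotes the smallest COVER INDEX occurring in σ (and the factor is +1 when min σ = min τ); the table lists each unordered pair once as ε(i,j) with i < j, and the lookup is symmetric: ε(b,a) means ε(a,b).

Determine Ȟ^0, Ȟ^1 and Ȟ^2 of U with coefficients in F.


nerve simplices:
  W12={y} W13={x} W14={t,u} W15={p} W23={q,r} W45={s,w}
C dims 5,6; δ0: rk 5, SNF 1^4·2
degree 0: 5−5−0 = 0 → Ȟ^0 ≅ 0
degree 1: 6−0−5 = 1 plus torsion [2] → Ȟ^1 ≅ Z ⊕ Z/2
degree 2: 0−0−0 = 0 → Ȟ^2 ≅ 0

Ȟ^0 ≅ 0, Ȟ^1 ≅ Z ⊕ Z/2 and Ȟ^2 ≅ 0


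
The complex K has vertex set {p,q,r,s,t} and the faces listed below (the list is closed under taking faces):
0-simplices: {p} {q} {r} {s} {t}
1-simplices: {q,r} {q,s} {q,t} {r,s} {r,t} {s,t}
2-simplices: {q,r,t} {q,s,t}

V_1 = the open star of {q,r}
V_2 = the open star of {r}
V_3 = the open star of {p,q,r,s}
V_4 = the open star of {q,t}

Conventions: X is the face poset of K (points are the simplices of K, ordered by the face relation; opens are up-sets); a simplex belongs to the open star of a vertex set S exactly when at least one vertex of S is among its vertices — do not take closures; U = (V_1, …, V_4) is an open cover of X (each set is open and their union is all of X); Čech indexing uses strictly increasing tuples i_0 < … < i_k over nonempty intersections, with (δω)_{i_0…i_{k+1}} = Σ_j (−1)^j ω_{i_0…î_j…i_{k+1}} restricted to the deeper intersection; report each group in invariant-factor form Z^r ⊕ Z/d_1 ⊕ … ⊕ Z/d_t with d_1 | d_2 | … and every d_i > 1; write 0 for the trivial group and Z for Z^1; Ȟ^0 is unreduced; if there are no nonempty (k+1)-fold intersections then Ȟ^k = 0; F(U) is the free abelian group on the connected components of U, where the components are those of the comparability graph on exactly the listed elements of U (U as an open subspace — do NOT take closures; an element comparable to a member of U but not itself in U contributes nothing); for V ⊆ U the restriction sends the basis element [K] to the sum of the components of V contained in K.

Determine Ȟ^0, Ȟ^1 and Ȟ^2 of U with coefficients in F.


nonempty intersections:
  V1={{q},{r},{q,r},{q,s},{q,t},{r,s},{r,t},{q,r,t},{q,s,t}} V2={{r},{q,r},{r,s},{r,t},{q,r,t}} V3={{p},{q},{r},{s},{q,r},{q,s},{q,t},{r,s},{r,t},{s,t},{q,r,t},{q,s,t}} V4={{q},{t},{q,r},{q,s},{q,t},{r,t},{s,t},{q,r,t},{q,s,t}}
  V12={{r},{q,r},{r,s},{r,t},{q,r,t}} V13={{q},{r},{q,r},{q,s},{q,t},{r,s},{r,t},{q,r,t},{q,s,t}} V14={{q},{q,r},{q,s},{q,t},{r,t},{q,r,t},{q,s,t}} V23={{r},{q,r},{r,s},{r,t},{q,r,t}} V24={{q,r},{r,t},{q,r,t}} V34={{q},{q,r},{q,s},{q,t},{r,t},{s,t},{q,r,t},{q,s,t}}
  V123={{r},{q,r},{r,s},{r,t},{q,r,t}} V124={{q,r},{r,t},{q,r,t}} V134={{q},{q,r},{q,s},{q,t},{r,t},{q,r,t},{q,s,t}} V234={{q,r},{r,t},{q,r,t}}
  V1234={{q,r},{r,t},{q,r,t}}
components per intersection:
  V1: {{q},{r},{q,r},{q,s},{q,t},{r,s},{r,t},{q,r,t},{q,s,t}}
  V2: {{r},{q,r},{r,s},{r,t},{q,r,t}}
  V3: {{p}} {{q},{r},{s},{q,r},{q,s},{q,t},{r,s},{r,t},{s,t},{q,r,t},{q,s,t}}
  V4: {{q},{t},{q,r},{q,s},{q,t},{r,t},{s,t},{q,r,t},{q,s,t}}
  V12: {{r},{q,r},{r,s},{r,t},{q,r,t}}
  V13: {{q},{r},{q,r},{q,s},{q,t},{r,s},{r,t},{q,r,t},{q,s,t}}
  V14: {{q},{q,r},{q,s},{q,t},{r,t},{q,r,t},{q,s,t}}
  V23: {{r},{q,r},{r,s},{r,t},{q,r,t}}
  V24: {{q,r},{r,t},{q,r,t}}
  V34: {{q},{q,r},{q,s},{q,t},{r,t},{s,t},{q,r,t},{q,s,t}}
  V123: {{r},{q,r},{r,s},{r,t},{q,r,t}}
  V124: {{q,r},{r,t},{q,r,t}}
  V134: {{q},{q,r},{q,s},{q,t},{r,t},{q,r,t},{q,s,t}}
  V234: {{q,r},{r,t},{q,r,t}}
  V1234: {{q,r},{r,t},{q,r,t}}
C dims 5,6,4,1; δ0: rk 3, SNF 1^3; δ1: rk 3, SNF 1^3; δ2: rk 1, SNF 1^1
Ȟ^0: (5−3)−0=2 ⇒ Z^2
Ȟ^1: (6−3)−3=0 ⇒ 0
Ȟ^2: (4−1)−3=0 ⇒ 0

Ȟ^0 = Z^2,  Ȟ^1 = 0,  Ȟ^2 = 0


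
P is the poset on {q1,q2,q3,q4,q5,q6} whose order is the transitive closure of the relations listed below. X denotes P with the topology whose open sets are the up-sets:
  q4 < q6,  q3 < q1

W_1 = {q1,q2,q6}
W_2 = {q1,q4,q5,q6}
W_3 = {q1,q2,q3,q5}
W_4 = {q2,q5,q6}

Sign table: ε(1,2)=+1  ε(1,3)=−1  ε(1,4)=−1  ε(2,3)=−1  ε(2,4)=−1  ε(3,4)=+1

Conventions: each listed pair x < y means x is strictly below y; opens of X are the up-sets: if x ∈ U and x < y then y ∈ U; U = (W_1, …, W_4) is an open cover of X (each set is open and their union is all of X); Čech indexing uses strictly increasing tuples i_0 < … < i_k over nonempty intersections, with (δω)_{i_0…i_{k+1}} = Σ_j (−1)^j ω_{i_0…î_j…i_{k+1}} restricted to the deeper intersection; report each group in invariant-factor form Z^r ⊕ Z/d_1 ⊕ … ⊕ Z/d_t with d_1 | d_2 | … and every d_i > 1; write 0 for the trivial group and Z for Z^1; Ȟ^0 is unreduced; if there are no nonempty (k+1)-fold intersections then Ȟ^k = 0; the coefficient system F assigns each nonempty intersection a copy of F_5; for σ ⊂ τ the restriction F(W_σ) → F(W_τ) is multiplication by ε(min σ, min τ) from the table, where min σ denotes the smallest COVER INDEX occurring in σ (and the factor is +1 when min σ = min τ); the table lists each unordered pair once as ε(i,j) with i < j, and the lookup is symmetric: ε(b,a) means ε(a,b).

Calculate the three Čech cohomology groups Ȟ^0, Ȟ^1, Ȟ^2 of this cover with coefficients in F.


Ȟ^0 ≅ Z/5,  Ȟ^1 ≅ 0,  Ȟ^2 ≅ Z/5

nonempty overlaps:
  W12={q1,q6} W13={q1,q2} W14={q2,q6} W23={q1,q5} W24={q5,q6} W34={q2,q5}
  W123={q1} W124={q6} W134={q2} W234={q5}
C dims 4,6,4; δ0: rk_F5 3; δ1: rk_F5 3
degree 0: 4−3−0 = 1 → Ȟ^0 ≅ Z/5
degree 1: 6−3−3 = 0 → Ȟ^1 ≅ 0
degree 2: 4−0−3 = 1 → Ȟ^2 ≅ Z/5


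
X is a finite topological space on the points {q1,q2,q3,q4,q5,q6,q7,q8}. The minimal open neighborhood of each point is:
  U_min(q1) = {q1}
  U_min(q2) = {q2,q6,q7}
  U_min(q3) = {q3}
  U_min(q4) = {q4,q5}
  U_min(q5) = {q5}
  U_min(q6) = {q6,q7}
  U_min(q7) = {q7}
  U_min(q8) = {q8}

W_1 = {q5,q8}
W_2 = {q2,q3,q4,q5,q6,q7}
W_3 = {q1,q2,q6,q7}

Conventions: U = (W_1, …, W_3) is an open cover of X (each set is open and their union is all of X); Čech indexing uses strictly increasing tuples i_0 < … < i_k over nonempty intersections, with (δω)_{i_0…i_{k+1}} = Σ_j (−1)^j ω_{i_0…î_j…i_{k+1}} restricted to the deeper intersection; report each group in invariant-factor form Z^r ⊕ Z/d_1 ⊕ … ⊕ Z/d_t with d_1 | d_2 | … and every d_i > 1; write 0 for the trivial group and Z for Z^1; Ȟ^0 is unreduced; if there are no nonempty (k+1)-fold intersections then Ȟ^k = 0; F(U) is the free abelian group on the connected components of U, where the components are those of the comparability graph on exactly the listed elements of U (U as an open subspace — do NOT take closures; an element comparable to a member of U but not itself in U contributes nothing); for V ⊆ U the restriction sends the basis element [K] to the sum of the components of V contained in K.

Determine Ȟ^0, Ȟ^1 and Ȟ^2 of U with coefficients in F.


Ȟ^0 = Z^5, Ȟ^1 = 0, Ȟ^2 = 0

cover nerve:
  W12={q5} W23={q2,q6,q7}
components per intersection:
  W1: {q5} {q8}
  W2: {q2,q6,q7} {q3} {q4,q5}
  W3: {q1} {q2,q6,q7}
  W12: {q5}
  W23: {q2,q6,q7}
C dims 7,2; δ0: rk 2, SNF 1^2
Ȟ^0: (7−2)−0=5 ⇒ Z^5
Ȟ^1: (2−0)−2=0 ⇒ 0
Ȟ^2: (0−0)−0=0 ⇒ 0


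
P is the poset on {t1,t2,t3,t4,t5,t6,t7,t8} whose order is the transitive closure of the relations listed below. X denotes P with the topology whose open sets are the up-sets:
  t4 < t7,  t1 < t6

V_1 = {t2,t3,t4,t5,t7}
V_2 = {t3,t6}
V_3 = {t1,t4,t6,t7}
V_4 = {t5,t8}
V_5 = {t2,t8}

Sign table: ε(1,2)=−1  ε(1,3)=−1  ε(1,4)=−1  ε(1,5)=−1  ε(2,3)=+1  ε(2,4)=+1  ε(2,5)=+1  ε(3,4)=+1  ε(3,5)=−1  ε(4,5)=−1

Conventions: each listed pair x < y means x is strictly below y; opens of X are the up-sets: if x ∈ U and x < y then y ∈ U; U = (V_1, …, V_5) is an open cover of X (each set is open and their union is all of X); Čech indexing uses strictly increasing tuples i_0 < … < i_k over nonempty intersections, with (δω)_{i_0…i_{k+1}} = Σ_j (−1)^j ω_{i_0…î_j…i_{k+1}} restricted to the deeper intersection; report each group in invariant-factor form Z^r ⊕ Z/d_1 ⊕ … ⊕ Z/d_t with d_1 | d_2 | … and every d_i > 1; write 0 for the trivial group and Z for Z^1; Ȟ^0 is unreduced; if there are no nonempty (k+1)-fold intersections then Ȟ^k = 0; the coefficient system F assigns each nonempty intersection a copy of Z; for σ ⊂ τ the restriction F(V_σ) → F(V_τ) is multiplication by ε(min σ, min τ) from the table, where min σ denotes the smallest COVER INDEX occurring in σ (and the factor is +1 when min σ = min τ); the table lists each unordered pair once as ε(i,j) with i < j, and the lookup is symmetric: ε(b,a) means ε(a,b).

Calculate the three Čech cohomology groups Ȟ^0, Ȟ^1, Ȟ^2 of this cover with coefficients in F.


Ȟ^0(U;F) ≅ 0, Ȟ^1(U;F) ≅ Z ⊕ Z/2 and Ȟ^2(U;F) ≅ 0

nerve of the cover:
  V12={t3} V13={t4,t7} V14={t5} V15={t2} V23={t6} V45={t8}
C dims 5,6; δ0: rk 5, SNF 1^4·2
Ȟ^0 = (5 − 5) − 0 = 0, so Ȟ^0 ≅ 0
Ȟ^1 = (6 − 0) − 5 = 1 plus torsion [2], so Ȟ^1 ≅ Z ⊕ Z/2
Ȟ^2 = (0 − 0) − 0 = 0, so Ȟ^2 ≅ 0


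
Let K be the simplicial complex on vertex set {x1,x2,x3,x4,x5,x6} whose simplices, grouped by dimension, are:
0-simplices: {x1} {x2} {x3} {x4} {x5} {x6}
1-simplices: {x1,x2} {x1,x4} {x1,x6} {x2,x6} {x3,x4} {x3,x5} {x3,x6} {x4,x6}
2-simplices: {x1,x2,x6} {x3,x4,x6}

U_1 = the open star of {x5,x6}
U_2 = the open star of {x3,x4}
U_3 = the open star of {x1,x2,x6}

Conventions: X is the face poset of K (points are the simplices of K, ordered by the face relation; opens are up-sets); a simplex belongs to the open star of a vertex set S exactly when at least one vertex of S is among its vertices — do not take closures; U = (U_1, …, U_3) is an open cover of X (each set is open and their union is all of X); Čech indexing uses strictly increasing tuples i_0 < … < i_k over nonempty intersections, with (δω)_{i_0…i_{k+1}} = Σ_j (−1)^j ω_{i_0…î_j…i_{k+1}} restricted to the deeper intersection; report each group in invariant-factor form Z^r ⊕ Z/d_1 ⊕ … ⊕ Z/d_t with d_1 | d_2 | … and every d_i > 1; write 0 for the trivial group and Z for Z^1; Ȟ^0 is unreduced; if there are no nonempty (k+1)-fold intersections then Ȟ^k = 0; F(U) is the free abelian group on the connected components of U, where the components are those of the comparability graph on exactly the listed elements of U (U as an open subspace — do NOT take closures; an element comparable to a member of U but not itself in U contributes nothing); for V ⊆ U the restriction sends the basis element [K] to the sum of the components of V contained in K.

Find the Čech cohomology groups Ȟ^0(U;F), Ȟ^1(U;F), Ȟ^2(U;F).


Ȟ^0 = Z, Ȟ^1 = Z, Ȟ^2 = 0

cover nerve:
  U1={{x5},{x6},{x1,x6},{x2,x6},{x3,x5},{x3,x6},{x4,x6},{x1,x2,x6},{x3,x4,x6}} U2={{x3},{x4},{x1,x4},{x3,x4},{x3,x5},{x3,x6},{x4,x6},{x3,x4,x6}} U3={{x1},{x2},{x6},{x1,x2},{x1,x4},{x1,x6},{x2,x6},{x3,x6},{x4,x6},{x1,x2,x6},{x3,x4,x6}}
  U12={{x3,x5},{x3,x6},{x4,x6},{x3,x4,x6}} U13={{x6},{x1,x6},{x2,x6},{x3,x6},{x4,x6},{x1,x2,x6},{x3,x4,x6}} U23={{x1,x4},{x3,x6},{x4,x6},{x3,x4,x6}}
  U123={{x3,x6},{x4,x6},{x3,x4,x6}}
components per intersection:
  U1: {{x5},{x3,x5}} {{x6},{x1,x6},{x2,x6},{x3,x6},{x4,x6},{x1,x2,x6},{x3,x4,x6}}
  U2: {{x3},{x4},{x1,x4},{x3,x4},{x3,x5},{x3,x6},{x4,x6},{x3,x4,x6}}
  U3: {{x1},{x2},{x6},{x1,x2},{x1,x4},{x1,x6},{x2,x6},{x3,x6},{x4,x6},{x1,x2,x6},{x3,x4,x6}}
  U12: {{x3,x5}} {{x3,x6},{x4,x6},{x3,x4,x6}}
  U13: {{x6},{x1,x6},{x2,x6},{x3,x6},{x4,x6},{x1,x2,x6},{x3,x4,x6}}
  U23: {{x1,x4}} {{x3,x6},{x4,x6},{x3,x4,x6}}
  U123: {{x3,x6},{x4,x6},{x3,x4,x6}}
C dims 4,5,1; δ0: rk 3, SNF 1^3; δ1: rk 1, SNF 1^1
Ȟ^0: (4−3)−0=1 ⇒ Z
Ȟ^1: (5−1)−3=1 ⇒ Z
Ȟ^2: (1−0)−1=0 ⇒ 0


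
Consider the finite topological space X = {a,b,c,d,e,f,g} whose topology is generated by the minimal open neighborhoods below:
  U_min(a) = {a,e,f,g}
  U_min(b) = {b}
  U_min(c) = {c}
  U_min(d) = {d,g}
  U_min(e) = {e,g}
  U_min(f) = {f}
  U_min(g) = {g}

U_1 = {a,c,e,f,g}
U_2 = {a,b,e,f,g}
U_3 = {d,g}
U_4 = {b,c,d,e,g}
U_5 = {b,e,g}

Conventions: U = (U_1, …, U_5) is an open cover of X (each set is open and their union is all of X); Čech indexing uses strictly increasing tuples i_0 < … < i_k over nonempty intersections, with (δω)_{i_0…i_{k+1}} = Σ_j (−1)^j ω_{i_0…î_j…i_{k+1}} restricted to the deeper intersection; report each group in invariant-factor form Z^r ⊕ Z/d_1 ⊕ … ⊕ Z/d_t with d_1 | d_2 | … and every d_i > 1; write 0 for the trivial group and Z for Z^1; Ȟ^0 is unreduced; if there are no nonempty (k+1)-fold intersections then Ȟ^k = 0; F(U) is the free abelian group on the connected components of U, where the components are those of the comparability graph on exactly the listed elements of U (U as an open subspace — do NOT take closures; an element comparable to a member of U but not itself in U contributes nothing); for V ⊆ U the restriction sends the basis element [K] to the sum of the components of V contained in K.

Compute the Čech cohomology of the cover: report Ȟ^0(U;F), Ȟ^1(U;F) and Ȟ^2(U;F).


nerve of the cover:
  U12={a,e,f,g} U13={g} U14={c,e,g} U15={e,g} U23={g} U24={b,e,g} U25={b,e,g} U34={d,g} U35={g} U45={b,e,g}
  U123={g} U124={e,g} U125={e,g} U134={g} U135={g} U145={e,g} U234={g} U235={g} U245={b,e,g} U345={g}
  U1234={g} U1235={g} U1245={e,g} U1345={g} U2345={g}
  U12345={g}
components per intersection:
  U1: {a,e,f,g} {c}
  U2: {a,e,f,g} {b}
  U3: {d,g}
  U4: {b} {c} {d,e,g}
  U5: {b} {e,g}
  U12: {a,e,f,g}
  U13: {g}
  U14: {c} {e,g}
  U15: {e,g}
  U23: {g}
  U24: {b} {e,g}
  U25: {b} {e,g}
  U34: {d,g}
  U35: {g}
  U45: {b} {e,g}
  U123: {g}
  U124: {e,g}
  U125: {e,g}
  U134: {g}
  U135: {g}
  U145: {e,g}
  U234: {g}
  U235: {g}
  U245: {b} {e,g}
  U345: {g}
  U1234: {g}
  U1235: {g}
  U1245: {e,g}
  U1345: {g}
  U2345: {g}
  U12345: {g}
C dims 10,14,11,5; δ0: rk 7, SNF 1^7; δ1: rk 7, SNF 1^7; δ2: rk 4, SNF 1^4
Ȟ^0 = (10 − 7) − 0 = 3, so Ȟ^0 ≅ Z^3
Ȟ^1 = (14 − 7) − 7 = 0, so Ȟ^1 ≅ 0
Ȟ^2 = (11 − 4) − 7 = 0, so Ȟ^2 ≅ 0

Ȟ^0(U;F) ≅ Z^3, Ȟ^1(U;F) ≅ 0, Ȟ^2(U;F) ≅ 0


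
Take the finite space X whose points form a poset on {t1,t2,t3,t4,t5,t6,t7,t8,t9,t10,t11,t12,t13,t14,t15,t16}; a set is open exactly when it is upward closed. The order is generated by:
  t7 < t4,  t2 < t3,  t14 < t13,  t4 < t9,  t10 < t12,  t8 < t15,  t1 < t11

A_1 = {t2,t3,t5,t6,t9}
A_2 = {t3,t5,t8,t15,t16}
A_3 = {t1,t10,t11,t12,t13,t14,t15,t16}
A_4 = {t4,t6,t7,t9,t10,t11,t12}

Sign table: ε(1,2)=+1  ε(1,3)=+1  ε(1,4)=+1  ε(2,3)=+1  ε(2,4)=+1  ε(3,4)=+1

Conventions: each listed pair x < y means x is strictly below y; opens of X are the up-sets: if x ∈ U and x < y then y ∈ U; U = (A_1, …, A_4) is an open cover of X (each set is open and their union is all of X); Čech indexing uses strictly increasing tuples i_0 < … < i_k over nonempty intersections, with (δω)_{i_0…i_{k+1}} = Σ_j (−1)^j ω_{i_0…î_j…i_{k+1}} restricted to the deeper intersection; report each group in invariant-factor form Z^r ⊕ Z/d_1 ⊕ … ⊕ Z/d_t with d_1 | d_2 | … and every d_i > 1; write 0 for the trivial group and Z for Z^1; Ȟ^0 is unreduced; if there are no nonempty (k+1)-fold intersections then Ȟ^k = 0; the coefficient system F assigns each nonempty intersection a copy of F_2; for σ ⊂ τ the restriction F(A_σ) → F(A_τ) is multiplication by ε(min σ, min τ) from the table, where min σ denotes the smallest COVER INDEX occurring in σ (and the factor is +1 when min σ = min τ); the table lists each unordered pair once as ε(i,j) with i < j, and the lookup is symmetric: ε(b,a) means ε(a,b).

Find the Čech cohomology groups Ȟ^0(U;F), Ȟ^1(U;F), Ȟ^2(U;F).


nonempty overlaps:
  A12={t3,t5} A14={t6,t9} A23={t15,t16} A34={t10,t11,t12}
C dims 4,4; δ0: rk_F2 3
degree 0: 4−3−0 = 1 → Ȟ^0 ≅ Z/2
degree 1: 4−0−3 = 1 → Ȟ^1 ≅ Z/2
degree 2: 0−0−0 = 0 → Ȟ^2 ≅ 0

Ȟ^0 ≅ Z/2,  Ȟ^1 ≅ Z/2,  Ȟ^2 ≅ 0


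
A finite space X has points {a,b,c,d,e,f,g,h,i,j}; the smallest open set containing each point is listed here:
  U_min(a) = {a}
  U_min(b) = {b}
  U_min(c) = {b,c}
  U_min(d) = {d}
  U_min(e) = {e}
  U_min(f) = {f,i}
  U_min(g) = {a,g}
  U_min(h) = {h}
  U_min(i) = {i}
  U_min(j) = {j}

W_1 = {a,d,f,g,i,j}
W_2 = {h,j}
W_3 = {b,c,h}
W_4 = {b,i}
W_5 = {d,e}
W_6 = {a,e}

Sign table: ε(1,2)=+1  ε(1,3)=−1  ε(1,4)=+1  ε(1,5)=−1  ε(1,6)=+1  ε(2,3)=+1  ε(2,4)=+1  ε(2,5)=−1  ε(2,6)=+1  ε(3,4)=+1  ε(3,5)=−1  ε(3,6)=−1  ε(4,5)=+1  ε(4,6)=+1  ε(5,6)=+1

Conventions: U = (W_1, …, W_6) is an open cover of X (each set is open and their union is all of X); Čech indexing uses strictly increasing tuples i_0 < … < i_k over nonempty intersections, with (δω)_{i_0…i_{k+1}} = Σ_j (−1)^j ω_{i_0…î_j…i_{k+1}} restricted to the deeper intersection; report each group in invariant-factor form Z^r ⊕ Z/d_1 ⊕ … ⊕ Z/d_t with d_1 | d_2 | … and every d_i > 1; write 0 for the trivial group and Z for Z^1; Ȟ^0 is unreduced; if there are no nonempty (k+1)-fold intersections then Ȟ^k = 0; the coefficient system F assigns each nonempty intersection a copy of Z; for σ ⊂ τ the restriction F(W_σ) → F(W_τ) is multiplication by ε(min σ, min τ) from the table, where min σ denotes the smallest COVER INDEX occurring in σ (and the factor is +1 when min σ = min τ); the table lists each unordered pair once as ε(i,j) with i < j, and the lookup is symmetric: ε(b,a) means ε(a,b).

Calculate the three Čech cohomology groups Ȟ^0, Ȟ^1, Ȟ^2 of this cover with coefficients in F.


Ȟ^0(U;F) ≅ 0; Ȟ^1(U;F) ≅ Z ⊕ Z/2; Ȟ^2(U;F) ≅ 0

nerve of the cover:
  W12={j} W14={i} W15={d} W16={a} W23={h} W34={b} W56={e}
C dims 6,7; δ0: rk 6, SNF 1^5·2
Ȟ^0 = (6 − 6) − 0 = 0, so Ȟ^0 ≅ 0
Ȟ^1 = (7 − 0) − 6 = 1 plus torsion [2], so Ȟ^1 ≅ Z ⊕ Z/2
Ȟ^2 = (0 − 0) − 0 = 0, so Ȟ^2 ≅ 0


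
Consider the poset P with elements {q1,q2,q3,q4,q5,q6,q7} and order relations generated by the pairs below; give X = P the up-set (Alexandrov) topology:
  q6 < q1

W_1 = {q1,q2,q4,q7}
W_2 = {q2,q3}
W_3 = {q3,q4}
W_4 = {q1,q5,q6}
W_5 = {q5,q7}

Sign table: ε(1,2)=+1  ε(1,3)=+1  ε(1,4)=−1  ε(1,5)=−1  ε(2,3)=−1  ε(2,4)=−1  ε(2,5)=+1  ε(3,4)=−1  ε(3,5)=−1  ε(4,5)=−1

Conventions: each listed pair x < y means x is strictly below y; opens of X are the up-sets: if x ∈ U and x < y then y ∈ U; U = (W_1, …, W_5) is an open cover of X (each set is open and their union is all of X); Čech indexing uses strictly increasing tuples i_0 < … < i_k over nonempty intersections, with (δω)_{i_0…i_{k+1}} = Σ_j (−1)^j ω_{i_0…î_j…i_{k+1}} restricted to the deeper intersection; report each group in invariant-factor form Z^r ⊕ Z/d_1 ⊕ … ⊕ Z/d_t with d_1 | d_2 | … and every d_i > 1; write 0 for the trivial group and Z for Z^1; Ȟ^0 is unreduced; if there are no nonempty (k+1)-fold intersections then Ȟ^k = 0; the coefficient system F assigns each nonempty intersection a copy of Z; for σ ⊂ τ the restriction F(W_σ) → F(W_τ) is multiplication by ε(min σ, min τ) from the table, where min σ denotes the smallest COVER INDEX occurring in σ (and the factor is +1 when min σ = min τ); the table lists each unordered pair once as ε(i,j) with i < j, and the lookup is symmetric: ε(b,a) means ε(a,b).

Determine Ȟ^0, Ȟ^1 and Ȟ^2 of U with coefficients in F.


Ȟ^0(U;F) ≅ 0, Ȟ^1(U;F) ≅ Z ⊕ Z/2 and Ȟ^2(U;F) ≅ 0

nonempty overlaps:
  W12={q2} W13={q4} W14={q1} W15={q7} W23={q3} W45={q5}
C dims 5,6; δ0: rk 5, SNF 1^4·2
degree 0: 5−5−0 = 0 → Ȟ^0 ≅ 0
degree 1: 6−0−5 = 1 plus torsion [2] → Ȟ^1 ≅ Z ⊕ Z/2
degree 2: 0−0−0 = 0 → Ȟ^2 ≅ 0


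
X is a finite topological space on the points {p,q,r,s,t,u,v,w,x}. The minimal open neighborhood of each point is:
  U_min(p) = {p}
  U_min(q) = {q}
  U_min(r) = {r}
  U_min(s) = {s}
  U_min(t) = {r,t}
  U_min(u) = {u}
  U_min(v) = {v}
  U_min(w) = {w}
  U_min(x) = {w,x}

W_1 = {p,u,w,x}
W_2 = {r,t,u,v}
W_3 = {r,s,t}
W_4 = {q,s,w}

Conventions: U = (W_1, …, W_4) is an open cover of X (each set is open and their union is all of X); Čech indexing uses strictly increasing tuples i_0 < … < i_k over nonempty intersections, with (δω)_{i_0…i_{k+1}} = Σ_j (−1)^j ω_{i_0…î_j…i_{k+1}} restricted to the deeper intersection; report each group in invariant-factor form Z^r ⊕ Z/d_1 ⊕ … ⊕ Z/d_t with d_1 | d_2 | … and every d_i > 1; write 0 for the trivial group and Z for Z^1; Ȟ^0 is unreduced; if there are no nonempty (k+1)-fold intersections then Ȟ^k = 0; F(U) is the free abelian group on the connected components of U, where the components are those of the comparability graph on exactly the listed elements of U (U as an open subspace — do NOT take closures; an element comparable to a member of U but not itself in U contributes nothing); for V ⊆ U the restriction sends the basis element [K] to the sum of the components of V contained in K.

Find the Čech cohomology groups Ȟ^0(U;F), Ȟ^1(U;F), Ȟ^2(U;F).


nerve simplices:
  W12={u} W14={w} W23={r,t} W34={s}
components per intersection:
  W1: {p} {u} {w,x}
  W2: {r,t} {u} {v}
  W3: {r,t} {s}
  W4: {q} {s} {w}
  W12: {u}
  W14: {w}
  W23: {r,t}
  W34: {s}
C dims 11,4; δ0: rk 4, SNF 1^4
degree 0: 11−4−0 = 7 → Ȟ^0 ≅ Z^7
degree 1: 4−0−4 = 0 → Ȟ^1 ≅ 0
degree 2: 0−0−0 = 0 → Ȟ^2 ≅ 0

Ȟ^0(U;F) ≅ Z^7, Ȟ^1(U;F) ≅ 0 and Ȟ^2(U;F) ≅ 0


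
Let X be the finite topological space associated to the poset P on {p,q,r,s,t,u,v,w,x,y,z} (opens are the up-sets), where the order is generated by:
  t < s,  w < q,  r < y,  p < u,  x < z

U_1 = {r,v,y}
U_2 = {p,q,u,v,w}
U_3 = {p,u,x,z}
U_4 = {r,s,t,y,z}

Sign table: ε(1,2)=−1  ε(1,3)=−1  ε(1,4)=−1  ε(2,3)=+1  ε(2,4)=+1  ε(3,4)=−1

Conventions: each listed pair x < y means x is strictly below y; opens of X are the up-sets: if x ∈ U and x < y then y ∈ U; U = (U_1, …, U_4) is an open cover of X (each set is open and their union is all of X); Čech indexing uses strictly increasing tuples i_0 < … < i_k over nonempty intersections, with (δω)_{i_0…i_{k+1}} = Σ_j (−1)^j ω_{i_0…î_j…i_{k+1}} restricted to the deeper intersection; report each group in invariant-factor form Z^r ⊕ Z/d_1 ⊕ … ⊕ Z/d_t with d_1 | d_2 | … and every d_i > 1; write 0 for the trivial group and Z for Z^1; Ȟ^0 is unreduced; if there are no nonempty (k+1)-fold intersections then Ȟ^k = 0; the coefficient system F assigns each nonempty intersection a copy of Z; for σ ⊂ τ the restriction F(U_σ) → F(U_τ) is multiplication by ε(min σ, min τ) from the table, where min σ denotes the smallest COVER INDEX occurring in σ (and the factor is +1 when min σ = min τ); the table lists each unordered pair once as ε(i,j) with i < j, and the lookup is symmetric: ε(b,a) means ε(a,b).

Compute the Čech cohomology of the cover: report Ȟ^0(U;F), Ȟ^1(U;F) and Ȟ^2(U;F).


nonempty overlaps:
  U12={v} U14={r,y} U23={p,u} U34={z}
C dims 4,4; δ0: rk 4, SNF 1^3·2
degree 0: 4−4−0 = 0 → Ȟ^0 ≅ 0
degree 1: 4−0−4 = 0 plus torsion [2] → Ȟ^1 ≅ Z/2
degree 2: 0−0−0 = 0 → Ȟ^2 ≅ 0

Ȟ^0 ≅ 0,  Ȟ^1 ≅ Z/2,  Ȟ^2 ≅ 0


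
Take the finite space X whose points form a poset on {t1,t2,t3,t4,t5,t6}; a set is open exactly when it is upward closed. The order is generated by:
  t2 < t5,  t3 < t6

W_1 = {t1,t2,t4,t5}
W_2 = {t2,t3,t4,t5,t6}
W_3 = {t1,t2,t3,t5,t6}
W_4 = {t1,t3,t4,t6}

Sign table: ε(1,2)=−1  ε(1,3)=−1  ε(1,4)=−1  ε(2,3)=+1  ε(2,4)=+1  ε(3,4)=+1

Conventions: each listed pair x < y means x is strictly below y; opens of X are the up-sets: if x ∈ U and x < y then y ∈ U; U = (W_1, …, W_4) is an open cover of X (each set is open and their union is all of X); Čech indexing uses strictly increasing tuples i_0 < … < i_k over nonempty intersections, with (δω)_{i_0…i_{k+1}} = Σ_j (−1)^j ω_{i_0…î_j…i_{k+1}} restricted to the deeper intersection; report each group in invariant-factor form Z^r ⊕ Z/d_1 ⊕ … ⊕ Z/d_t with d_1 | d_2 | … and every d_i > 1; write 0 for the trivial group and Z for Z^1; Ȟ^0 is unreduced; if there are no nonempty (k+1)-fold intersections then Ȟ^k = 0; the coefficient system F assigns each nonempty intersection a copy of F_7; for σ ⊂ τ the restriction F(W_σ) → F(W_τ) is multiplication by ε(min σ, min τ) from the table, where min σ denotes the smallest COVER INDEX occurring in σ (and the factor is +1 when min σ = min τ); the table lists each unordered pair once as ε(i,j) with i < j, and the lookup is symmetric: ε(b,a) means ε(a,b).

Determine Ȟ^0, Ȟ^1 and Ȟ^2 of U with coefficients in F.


Ȟ^0 = Z/7, Ȟ^1 = 0, Ȟ^2 = Z/7

nonempty intersections:
  W12={t2,t4,t5} W13={t1,t2,t5} W14={t1,t4} W23={t2,t3,t5,t6} W24={t3,t4,t6} W34={t1,t3,t6}
  W123={t2,t5} W124={t4} W134={t1} W234={t3,t6}
C dims 4,6,4; δ0: rk_F7 3; δ1: rk_F7 3
Ȟ^0: (4−3)−0=1 ⇒ Z/7
Ȟ^1: (6−3)−3=0 ⇒ 0
Ȟ^2: (4−0)−3=1 ⇒ Z/7


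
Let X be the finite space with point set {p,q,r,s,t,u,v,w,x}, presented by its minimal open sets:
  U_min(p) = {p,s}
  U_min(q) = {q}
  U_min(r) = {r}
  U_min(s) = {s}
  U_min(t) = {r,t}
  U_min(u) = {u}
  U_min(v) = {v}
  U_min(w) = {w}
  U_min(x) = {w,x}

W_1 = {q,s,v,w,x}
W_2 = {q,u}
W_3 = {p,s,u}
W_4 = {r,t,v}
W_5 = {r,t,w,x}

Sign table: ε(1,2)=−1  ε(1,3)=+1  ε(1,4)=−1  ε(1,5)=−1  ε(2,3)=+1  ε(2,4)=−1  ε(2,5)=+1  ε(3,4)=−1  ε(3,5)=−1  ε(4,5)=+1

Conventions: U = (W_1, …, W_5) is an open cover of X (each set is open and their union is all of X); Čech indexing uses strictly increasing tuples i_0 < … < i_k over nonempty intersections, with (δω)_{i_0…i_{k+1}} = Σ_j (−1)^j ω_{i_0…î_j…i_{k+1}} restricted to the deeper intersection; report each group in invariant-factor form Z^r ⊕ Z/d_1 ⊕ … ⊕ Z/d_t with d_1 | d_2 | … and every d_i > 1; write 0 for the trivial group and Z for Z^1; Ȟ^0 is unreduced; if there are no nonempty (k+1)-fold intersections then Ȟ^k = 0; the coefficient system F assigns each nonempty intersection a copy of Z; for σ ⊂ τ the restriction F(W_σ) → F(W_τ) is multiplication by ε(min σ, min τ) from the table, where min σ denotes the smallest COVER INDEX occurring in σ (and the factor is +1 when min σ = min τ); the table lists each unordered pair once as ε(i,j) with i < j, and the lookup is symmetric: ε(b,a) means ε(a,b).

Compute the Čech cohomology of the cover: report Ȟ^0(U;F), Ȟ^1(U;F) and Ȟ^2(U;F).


Ȟ^0 = 0; Ȟ^1 = Z ⊕ Z/2; Ȟ^2 = 0

cover nerve:
  W12={q} W13={s} W14={v} W15={w,x} W23={u} W45={r,t}
C dims 5,6; δ0: rk 5, SNF 1^4·2
Ȟ^0: (5−5)−0=0 ⇒ 0
Ȟ^1: (6−0)−5=1 plus torsion [2] ⇒ Z ⊕ Z/2
Ȟ^2: (0−0)−0=0 ⇒ 0


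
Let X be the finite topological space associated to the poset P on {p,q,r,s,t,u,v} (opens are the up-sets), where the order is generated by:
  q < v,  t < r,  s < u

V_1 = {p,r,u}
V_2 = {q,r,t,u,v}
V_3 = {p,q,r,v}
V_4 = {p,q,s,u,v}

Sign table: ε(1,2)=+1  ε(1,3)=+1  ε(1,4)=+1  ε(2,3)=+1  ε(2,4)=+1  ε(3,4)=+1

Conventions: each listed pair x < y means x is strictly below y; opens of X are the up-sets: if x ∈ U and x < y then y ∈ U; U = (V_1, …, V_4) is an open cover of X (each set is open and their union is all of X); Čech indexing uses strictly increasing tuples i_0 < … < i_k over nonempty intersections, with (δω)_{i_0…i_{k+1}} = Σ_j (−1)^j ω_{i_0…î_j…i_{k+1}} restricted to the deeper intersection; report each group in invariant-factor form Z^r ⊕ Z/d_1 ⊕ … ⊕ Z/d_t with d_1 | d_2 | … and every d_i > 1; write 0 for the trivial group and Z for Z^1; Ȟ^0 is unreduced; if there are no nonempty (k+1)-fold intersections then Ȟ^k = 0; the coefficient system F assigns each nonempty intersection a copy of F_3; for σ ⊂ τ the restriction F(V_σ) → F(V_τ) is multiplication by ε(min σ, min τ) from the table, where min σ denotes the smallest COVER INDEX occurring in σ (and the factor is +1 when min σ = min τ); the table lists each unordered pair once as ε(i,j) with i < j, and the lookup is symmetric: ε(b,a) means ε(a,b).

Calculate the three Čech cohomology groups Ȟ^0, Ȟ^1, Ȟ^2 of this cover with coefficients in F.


Ȟ^0 ≅ Z/3,  Ȟ^1 ≅ 0,  Ȟ^2 ≅ Z/3

nerve of the cover:
  V12={r,u} V13={p,r} V14={p,u} V23={q,r,v} V24={q,u,v} V34={p,q,v}
  V123={r} V124={u} V134={p} V234={q,v}
C dims 4,6,4; δ0: rk_F3 3; δ1: rk_F3 3
Ȟ^0 = (4 − 3) − 0 = 1, so Ȟ^0 ≅ Z/3
Ȟ^1 = (6 − 3) − 3 = 0, so Ȟ^1 ≅ 0
Ȟ^2 = (4 − 0) − 3 = 1, so Ȟ^2 ≅ Z/3


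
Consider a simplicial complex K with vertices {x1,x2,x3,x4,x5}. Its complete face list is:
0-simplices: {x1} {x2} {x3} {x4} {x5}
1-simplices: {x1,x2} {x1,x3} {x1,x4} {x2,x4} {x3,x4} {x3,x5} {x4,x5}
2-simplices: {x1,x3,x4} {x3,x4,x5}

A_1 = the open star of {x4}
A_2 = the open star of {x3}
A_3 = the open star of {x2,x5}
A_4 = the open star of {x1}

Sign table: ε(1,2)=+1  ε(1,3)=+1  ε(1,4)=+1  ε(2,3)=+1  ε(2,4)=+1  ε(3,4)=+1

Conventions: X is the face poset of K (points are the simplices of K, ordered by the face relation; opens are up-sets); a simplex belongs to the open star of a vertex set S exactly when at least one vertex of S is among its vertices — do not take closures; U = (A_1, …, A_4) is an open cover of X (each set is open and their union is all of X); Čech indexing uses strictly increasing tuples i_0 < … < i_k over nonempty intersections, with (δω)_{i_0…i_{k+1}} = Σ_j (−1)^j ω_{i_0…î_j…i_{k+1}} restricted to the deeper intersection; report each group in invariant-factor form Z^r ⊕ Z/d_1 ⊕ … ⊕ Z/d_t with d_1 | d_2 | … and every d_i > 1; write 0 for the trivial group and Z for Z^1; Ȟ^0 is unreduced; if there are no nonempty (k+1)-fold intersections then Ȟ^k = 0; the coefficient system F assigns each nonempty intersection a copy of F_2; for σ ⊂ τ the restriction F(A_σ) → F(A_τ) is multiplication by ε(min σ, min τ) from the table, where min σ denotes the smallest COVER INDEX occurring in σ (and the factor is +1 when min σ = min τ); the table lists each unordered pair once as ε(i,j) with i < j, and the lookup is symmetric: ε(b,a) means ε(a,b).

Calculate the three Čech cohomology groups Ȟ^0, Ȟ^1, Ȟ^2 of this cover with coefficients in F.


Ȟ^0 ≅ Z/2,  Ȟ^1 ≅ Z/2,  Ȟ^2 ≅ 0

nonempty intersections:
  A1={{x4},{x1,x4},{x2,x4},{x3,x4},{x4,x5},{x1,x3,x4},{x3,x4,x5}} A2={{x3},{x1,x3},{x3,x4},{x3,x5},{x1,x3,x4},{x3,x4,x5}} A3={{x2},{x5},{x1,x2},{x2,x4},{x3,x5},{x4,x5},{x3,x4,x5}} A4={{x1},{x1,x2},{x1,x3},{x1,x4},{x1,x3,x4}}
  A12={{x3,x4},{x1,x3,x4},{x3,x4,x5}} A13={{x2,x4},{x4,x5},{x3,x4,x5}} A14={{x1,x4},{x1,x3,x4}} A23={{x3,x5},{x3,x4,x5}} A24={{x1,x3},{x1,x3,x4}} A34={{x1,x2}}
  A123={{x3,x4,x5}} A124={{x1,x3,x4}}
C dims 4,6,2; δ0: rk_F2 3; δ1: rk_F2 2
Ȟ^0: (4−3)−0=1 ⇒ Z/2
Ȟ^1: (6−2)−3=1 ⇒ Z/2
Ȟ^2: (2−0)−2=0 ⇒ 0


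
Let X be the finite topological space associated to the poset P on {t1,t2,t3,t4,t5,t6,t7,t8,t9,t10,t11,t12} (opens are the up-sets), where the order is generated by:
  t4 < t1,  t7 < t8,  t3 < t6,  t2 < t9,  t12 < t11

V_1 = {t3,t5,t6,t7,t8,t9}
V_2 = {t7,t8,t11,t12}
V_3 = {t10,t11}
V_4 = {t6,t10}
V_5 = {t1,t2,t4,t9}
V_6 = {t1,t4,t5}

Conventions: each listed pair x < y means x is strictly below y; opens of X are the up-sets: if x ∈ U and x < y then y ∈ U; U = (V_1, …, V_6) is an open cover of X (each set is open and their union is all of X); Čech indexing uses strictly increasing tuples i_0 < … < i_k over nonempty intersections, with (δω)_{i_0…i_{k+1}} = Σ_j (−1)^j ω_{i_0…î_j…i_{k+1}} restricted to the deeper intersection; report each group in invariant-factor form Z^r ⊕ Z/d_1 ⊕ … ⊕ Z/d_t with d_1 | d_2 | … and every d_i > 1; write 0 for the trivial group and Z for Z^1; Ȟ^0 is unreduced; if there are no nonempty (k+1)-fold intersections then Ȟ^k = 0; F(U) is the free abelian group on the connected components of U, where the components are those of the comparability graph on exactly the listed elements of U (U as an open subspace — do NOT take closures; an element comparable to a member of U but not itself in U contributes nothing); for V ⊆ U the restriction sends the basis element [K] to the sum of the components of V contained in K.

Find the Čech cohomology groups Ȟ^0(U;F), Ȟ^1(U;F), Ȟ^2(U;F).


nonempty intersections:
  V12={t7,t8} V14={t6} V15={t9} V16={t5} V23={t11} V34={t10} V56={t1,t4}
components per intersection:
  V1: {t3,t6} {t5} {t7,t8} {t9}
  V2: {t7,t8} {t11,t12}
  V3: {t10} {t11}
  V4: {t6} {t10}
  V5: {t1,t4} {t2,t9}
  V6: {t1,t4} {t5}
  V12: {t7,t8}
  V14: {t6}
  V15: {t9}
  V16: {t5}
  V23: {t11}
  V34: {t10}
  V56: {t1,t4}
C dims 14,7; δ0: rk 7, SNF 1^7
Ȟ^0: (14−7)−0=7 ⇒ Z^7
Ȟ^1: (7−0)−7=0 ⇒ 0
Ȟ^2: (0−0)−0=0 ⇒ 0

Ȟ^0(U;F) ≅ Z^7; Ȟ^1(U;F) ≅ 0; Ȟ^2(U;F) ≅ 0


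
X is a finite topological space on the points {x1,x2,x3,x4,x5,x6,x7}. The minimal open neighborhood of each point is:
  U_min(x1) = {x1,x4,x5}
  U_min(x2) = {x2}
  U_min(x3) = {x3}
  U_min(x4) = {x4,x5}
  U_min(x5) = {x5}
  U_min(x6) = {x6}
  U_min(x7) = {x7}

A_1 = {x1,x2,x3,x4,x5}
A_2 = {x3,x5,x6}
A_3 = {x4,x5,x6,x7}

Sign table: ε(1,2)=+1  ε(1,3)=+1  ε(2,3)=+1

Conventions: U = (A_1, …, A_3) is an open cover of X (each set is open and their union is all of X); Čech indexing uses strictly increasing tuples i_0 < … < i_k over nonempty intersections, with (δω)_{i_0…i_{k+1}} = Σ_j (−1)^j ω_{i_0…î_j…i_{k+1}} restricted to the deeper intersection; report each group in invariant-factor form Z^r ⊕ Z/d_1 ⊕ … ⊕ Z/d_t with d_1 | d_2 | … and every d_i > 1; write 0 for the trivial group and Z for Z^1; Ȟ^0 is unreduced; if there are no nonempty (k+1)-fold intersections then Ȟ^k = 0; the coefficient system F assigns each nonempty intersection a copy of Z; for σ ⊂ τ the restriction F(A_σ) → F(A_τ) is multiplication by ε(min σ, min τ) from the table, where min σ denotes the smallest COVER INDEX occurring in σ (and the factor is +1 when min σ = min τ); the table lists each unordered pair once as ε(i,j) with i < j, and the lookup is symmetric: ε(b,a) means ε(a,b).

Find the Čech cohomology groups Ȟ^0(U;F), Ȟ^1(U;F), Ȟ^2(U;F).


nonempty overlaps:
  A12={x3,x5} A13={x4,x5} A23={x5,x6}
  A123={x5}
C dims 3,3,1; δ0: rk 2, SNF 1^2; δ1: rk 1, SNF 1^1
degree 0: 3−2−0 = 1 → Ȟ^0 ≅ Z
degree 1: 3−1−2 = 0 → Ȟ^1 ≅ 0
degree 2: 1−0−1 = 0 → Ȟ^2 ≅ 0

Ȟ^0(U;F) ≅ Z, Ȟ^1(U;F) ≅ 0 and Ȟ^2(U;F) ≅ 0
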